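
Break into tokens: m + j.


Scan left to right, longest-match per lexeme
Tokens: ID(m), OP(+), ID(j)


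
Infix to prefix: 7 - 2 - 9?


left-to-right (same/higher precedence on left): tree is (- (- 7 2) 9)
Prefix: - - 7 2 9


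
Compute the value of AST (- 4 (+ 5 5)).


Evaluate inner: (+ 5 5) = 10
Evaluate root: (- 4 10) = -6
Result: -6


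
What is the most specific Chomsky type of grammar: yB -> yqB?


LHS has context (more than one symbol) and |LHS| ≤ |RHS|
Classification: Type 1 (Context-Sensitive)


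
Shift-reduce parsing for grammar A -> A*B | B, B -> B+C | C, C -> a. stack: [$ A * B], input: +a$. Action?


'+' can extend B; shift to build B -> B+C
Action: shift


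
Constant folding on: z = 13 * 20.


13 * 20 = 260 at compile time
Optimized: z = 260


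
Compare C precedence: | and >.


'>' is relational (level 7); '|' is bitwise OR (level 3)
Higher level binds tighter
'>' has higher precedence than '|'


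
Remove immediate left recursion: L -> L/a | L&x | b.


Left-recursive alternatives: L/a, L&x; non-recursive: b
Introduce L': L -> bL', L' -> /aL' | &xL' | ε


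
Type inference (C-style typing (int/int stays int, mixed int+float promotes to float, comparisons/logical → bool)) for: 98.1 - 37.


Operand types: float - int
Rule: mixed int/float promotes to float; int/int stays int
Result type: float


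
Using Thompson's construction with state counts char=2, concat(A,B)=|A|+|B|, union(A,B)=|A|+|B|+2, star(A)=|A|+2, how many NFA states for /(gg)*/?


Syntax tree has 2 char leaf(s), 0 union(s), 1 star(s)
chars contribute 2×2 = 4; each union adds +2; each star adds +2
Total: 4 + 0 + 2 = 6 states


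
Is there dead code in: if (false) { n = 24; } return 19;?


condition is constant false, so the whole block is unreachable
Dead: 'if (false) { n = 24; }'


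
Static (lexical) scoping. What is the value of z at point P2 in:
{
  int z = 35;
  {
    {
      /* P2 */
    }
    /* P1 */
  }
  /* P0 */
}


P2's block does not declare z; resolves to the enclosing declaration at depth 0
z = 35


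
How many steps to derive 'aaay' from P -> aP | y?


Derivation: P => aP => aaP => aaaP => aaay
Steps: 4


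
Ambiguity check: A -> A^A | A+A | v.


'v^v+v' has two parse trees (no precedence encoded between ^ and +)
Ambiguous


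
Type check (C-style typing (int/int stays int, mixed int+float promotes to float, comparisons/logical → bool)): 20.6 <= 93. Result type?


Operand types: float <= int
Rule: comparison yields bool
Result type: bool


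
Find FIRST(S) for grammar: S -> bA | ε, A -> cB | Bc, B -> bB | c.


Per alternative of S: FIRST(bA) = {b}; FIRST(ε) = {ε}
FIRST(S) = {b, ε}


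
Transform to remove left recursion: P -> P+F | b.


Left-recursive alternatives: P+F; non-recursive: b
Introduce P': P -> bP', P' -> +FP' | ε


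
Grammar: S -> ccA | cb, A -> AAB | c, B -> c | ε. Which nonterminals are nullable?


A nonterminal is nullable iff some alternative derives ε (directly, or every symbol in it is nullable)
Nullable: {B}


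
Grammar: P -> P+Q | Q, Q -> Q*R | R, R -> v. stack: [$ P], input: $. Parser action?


start symbol P on stack, input exhausted
Action: accept


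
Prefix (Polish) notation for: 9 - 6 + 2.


left-to-right (same/higher precedence on left): tree is (+ (- 9 6) 2)
Prefix: + - 9 6 2


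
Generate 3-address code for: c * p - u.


Break into single-operator statements:
t1 = c * p
t2 = t1 - u


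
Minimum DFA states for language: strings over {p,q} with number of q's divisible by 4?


Track (count of q) mod 4: states 0..3, accept at 0
Minimal DFA: 4 states


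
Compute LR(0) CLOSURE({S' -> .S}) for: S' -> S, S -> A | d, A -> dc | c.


Start: S' -> .S
For each item with dot before a nonterminal B, add B -> .γ for every B-production
Closure: [S' -> .S, S -> .A, S -> .d, A -> .dc, A -> .c]


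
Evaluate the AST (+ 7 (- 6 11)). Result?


Evaluate inner: (- 6 11) = -5
Evaluate root: (+ 7 -5) = 2
Result: 2


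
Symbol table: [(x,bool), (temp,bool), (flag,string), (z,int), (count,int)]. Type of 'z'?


Lookup 'z' → type int


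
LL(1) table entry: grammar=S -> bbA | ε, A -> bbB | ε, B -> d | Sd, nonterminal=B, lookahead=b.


For [B, b]: 'b' ∈ FIRST(Sd)
Entry: B -> Sd


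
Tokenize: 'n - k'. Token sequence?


Scan left to right, longest-match per lexeme
Tokens: ID(n), OP(-), ID(k)


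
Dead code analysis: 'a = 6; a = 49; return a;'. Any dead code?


first assignment to a is overwritten before any read
Dead: 'a = 6'


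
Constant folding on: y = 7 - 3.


7 - 3 = 4 at compile time
Optimized: y = 4


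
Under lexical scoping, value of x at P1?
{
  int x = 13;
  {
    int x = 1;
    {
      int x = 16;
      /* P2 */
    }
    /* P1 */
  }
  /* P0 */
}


x declared in the same block as P1
x = 1


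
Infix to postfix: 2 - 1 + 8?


Left to right (same or higher precedence on left)
Postfix: 2 1 - 8 +


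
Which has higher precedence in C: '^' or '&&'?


'^' is bitwise XOR (level 4); '&&' is logical AND (level 2)
Higher level binds tighter
'^' has higher precedence than '&&'


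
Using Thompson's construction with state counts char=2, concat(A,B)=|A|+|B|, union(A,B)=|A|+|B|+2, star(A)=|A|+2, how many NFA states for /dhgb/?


Syntax tree has 4 char leaf(s), 0 union(s), 0 star(s)
chars contribute 4×2 = 8; each union adds +2; each star adds +2
Total: 8 + 0 + 0 = 8 states


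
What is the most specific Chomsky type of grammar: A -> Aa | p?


Left-linear: every RHS is a terminal or one nonterminal followed by a terminal
Classification: Type 3 (Regular)


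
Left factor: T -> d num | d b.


Common prefix: 'd'
Factored: T -> d T', T' -> num | b


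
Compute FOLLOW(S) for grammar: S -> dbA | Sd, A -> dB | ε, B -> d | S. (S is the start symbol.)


$ ∈ FOLLOW(S). For each A -> αBβ: add FIRST(β)\{ε} to FOLLOW(B); if β nullable, add FOLLOW(A).
FOLLOW(S) = {$, d}


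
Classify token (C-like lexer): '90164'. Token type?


Pattern: digits only
Type: INTEGER_LITERAL


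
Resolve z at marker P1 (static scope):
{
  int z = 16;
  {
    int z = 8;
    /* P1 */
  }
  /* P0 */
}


z declared in the same block as P1
z = 8


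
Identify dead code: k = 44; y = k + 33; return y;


k is read by y's definition; y is returned
No dead code


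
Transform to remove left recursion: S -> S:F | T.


Left-recursive alternatives: S:F; non-recursive: T
Introduce S': S -> TS', S' -> :FS' | ε


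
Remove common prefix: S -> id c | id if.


Common prefix: 'id'
Factored: S -> id S', S' -> c | if


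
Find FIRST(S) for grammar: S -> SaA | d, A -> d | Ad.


Per alternative of S: FIRST(SaA) = {d}; FIRST(d) = {d}
FIRST(S) = {d}


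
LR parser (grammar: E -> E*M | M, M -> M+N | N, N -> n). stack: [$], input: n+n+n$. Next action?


no handle on stack; shift 'n'
Action: shift


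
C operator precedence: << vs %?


'%' is multiplicative (level 10); '<<' is shift (level 8)
Higher level binds tighter
'%' has higher precedence than '<<'


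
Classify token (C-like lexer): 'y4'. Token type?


Pattern: letter/underscore followed by alphanumerics, not a keyword
Type: IDENTIFIER


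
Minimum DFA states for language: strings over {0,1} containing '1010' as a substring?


KMP-style automaton: 4 progress states + 1 absorbing accept = 5
Minimal DFA: 5 states


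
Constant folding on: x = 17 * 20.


17 * 20 = 340 at compile time
Optimized: x = 340


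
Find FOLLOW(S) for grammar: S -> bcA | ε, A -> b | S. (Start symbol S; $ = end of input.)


$ ∈ FOLLOW(S). For each A -> αBβ: add FIRST(β)\{ε} to FOLLOW(B); if β nullable, add FOLLOW(A).
FOLLOW(S) = {$}


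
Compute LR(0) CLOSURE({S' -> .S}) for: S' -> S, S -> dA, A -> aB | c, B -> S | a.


Start: S' -> .S
For each item with dot before a nonterminal B, add B -> .γ for every B-production
Closure: [S' -> .S, S -> .dA]


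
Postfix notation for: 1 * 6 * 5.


Left to right (same or higher precedence on left)
Postfix: 1 6 * 5 *


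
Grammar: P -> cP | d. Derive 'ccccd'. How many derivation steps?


Derivation: P => cP => ccP => cccP => ccccP => ccccd
Steps: 5


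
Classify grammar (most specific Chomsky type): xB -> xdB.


LHS has context (more than one symbol) and |LHS| ≤ |RHS|
Classification: Type 1 (Context-Sensitive)


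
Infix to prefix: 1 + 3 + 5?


left-to-right (same/higher precedence on left): tree is (+ (+ 1 3) 5)
Prefix: + + 1 3 5


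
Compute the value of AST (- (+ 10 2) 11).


Evaluate inner: (+ 10 2) = 12
Evaluate root: (- 12 11) = 1
Result: 1


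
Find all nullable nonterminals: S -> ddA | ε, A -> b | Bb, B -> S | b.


A nonterminal is nullable iff some alternative derives ε (directly, or every symbol in it is nullable)
Nullable: {B, S}


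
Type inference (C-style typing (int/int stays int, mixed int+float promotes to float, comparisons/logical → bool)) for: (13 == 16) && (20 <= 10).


Operand types: bool && bool
Rule: logical operators take bool operands and yield bool
Result type: bool


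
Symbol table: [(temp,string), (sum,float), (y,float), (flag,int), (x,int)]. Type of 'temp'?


Lookup 'temp' → type string


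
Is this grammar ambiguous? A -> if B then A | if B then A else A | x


dangling else: 'if B then if B then x else x' parses two ways
Ambiguous


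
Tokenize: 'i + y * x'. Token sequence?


Scan left to right, longest-match per lexeme
Tokens: ID(i), OP(+), ID(y), OP(*), ID(x)


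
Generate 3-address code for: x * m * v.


Break into single-operator statements:
t1 = x * m
t2 = t1 * v


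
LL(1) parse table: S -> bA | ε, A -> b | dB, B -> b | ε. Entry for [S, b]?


For [S, b]: 'b' ∈ FIRST(bA)
Entry: S -> bA


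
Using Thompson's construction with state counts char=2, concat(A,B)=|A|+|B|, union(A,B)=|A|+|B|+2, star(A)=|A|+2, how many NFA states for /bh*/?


Syntax tree has 2 char leaf(s), 0 union(s), 1 star(s)
chars contribute 2×2 = 4; each union adds +2; each star adds +2
Total: 4 + 0 + 2 = 6 states


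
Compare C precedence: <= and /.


'/' is multiplicative (level 10); '<=' is relational (level 7)
Higher level binds tighter
'/' has higher precedence than '<='


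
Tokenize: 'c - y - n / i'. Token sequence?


Scan left to right, longest-match per lexeme
Tokens: ID(c), OP(-), ID(y), OP(-), ID(n), OP(/), ID(i)


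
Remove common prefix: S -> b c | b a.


Common prefix: 'b'
Factored: S -> b S', S' -> c | a


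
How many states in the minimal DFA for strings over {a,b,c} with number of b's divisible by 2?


Track (count of b) mod 2: states 0..1, accept at 0
Minimal DFA: 2 states


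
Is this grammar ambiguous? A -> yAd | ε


balanced y^n…d^n: each string has a unique parse
Unambiguous


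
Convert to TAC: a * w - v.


Break into single-operator statements:
t1 = a * w
t2 = t1 - v


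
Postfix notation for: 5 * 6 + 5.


Left to right (same or higher precedence on left)
Postfix: 5 6 * 5 +


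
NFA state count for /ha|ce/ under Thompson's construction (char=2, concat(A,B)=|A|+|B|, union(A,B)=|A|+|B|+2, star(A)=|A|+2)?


Syntax tree has 4 char leaf(s), 1 union(s), 0 star(s)
chars contribute 4×2 = 8; each union adds +2; each star adds +2
Total: 8 + 2 + 0 = 10 states


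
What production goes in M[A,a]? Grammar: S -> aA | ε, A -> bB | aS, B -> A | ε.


For [A, a]: 'a' ∈ FIRST(aS)
Entry: A -> aS


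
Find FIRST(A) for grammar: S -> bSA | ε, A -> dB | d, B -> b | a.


Per alternative of A: FIRST(dB) = {d}; FIRST(d) = {d}
FIRST(A) = {d}


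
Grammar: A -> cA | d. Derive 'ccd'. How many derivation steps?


Derivation: A => cA => ccA => ccd
Steps: 3


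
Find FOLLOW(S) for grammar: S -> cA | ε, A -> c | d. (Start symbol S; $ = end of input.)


$ ∈ FOLLOW(S). For each A -> αBβ: add FIRST(β)\{ε} to FOLLOW(B); if β nullable, add FOLLOW(A).
FOLLOW(S) = {$}


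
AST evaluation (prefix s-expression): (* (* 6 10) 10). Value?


Evaluate inner: (* 6 10) = 60
Evaluate root: (* 60 10) = 600
Result: 600


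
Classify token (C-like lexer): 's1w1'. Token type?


Pattern: letter/underscore followed by alphanumerics, not a keyword
Type: IDENTIFIER


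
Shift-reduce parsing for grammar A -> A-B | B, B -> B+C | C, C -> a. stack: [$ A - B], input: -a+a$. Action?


handle 'A-B' on top; lookahead ∈ FOLLOW(A) = {-, $}
Action: reduce (A -> A-B)


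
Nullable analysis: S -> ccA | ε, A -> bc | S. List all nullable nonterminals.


A nonterminal is nullable iff some alternative derives ε (directly, or every symbol in it is nullable)
Nullable: {A, S}


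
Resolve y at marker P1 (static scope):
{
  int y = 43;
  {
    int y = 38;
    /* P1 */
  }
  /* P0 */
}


y declared in the same block as P1
y = 38


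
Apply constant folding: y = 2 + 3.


2 + 3 = 5 at compile time
Optimized: y = 5


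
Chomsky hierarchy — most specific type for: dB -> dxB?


LHS has context (more than one symbol) and |LHS| ≤ |RHS|
Classification: Type 1 (Context-Sensitive)


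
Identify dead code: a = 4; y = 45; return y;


a is assigned but never read
Dead: 'a = 4'


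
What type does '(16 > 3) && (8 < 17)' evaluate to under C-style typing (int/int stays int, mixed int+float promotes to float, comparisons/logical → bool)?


Operand types: bool && bool
Rule: logical operators take bool operands and yield bool
Result type: bool


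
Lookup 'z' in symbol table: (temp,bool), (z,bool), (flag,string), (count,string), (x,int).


Lookup 'z' → type bool


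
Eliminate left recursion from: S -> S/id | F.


Left-recursive alternatives: S/id; non-recursive: F
Introduce S': S -> FS', S' -> /idS' | ε


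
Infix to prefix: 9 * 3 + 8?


left-to-right (same/higher precedence on left): tree is (+ (* 9 3) 8)
Prefix: + * 9 3 8


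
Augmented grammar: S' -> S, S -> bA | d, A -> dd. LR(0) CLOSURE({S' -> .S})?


Start: S' -> .S
For each item with dot before a nonterminal B, add B -> .γ for every B-production
Closure: [S' -> .S, S -> .bA, S -> .d]


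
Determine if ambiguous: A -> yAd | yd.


balanced y^n…d^n: each string has a unique parse
Unambiguous


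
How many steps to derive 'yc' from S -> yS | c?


Derivation: S => yS => yc
Steps: 2


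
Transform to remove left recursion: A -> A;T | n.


Left-recursive alternatives: A;T; non-recursive: n
Introduce A': A -> nA', A' -> ;TA' | ε


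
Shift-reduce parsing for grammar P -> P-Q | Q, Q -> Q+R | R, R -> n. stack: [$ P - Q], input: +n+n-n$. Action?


'+' can extend Q; shift to build Q -> Q+R
Action: shift


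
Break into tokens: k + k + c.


Scan left to right, longest-match per lexeme
Tokens: ID(k), OP(+), ID(k), OP(+), ID(c)


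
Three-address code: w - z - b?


Break into single-operator statements:
t1 = w - z
t2 = t1 - b


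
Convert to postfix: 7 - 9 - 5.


Left to right (same or higher precedence on left)
Postfix: 7 9 - 5 -


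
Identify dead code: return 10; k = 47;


statement follows a return and is unreachable
Dead: 'k = 47'


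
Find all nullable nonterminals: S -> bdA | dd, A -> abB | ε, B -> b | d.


A nonterminal is nullable iff some alternative derives ε (directly, or every symbol in it is nullable)
Nullable: {A}


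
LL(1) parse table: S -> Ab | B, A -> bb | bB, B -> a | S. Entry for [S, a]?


For [S, a]: 'a' ∈ FIRST(B)
Entry: S -> B


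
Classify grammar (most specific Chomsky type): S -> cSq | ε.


Single nonterminal LHS, but c^n q^n is not regular
Classification: Type 2 (Context-Free)


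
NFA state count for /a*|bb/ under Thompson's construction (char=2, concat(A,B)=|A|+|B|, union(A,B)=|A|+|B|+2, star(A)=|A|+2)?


Syntax tree has 3 char leaf(s), 1 union(s), 1 star(s)
chars contribute 3×2 = 6; each union adds +2; each star adds +2
Total: 6 + 2 + 2 = 10 states


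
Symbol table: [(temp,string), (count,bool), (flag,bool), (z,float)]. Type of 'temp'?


Lookup 'temp' → type string


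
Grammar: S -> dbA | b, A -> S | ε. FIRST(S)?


Per alternative of S: FIRST(dbA) = {d}; FIRST(b) = {b}
FIRST(S) = {b, d}


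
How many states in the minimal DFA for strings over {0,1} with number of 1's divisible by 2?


Track (count of 1) mod 2: states 0..1, accept at 0
Minimal DFA: 2 states


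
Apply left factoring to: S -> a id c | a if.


Common prefix: 'a'
Factored: S -> a S', S' -> id c | if


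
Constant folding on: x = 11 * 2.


11 * 2 = 22 at compile time
Optimized: x = 22


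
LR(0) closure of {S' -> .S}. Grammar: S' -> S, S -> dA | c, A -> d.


Start: S' -> .S
For each item with dot before a nonterminal B, add B -> .γ for every B-production
Closure: [S' -> .S, S -> .dA, S -> .c]


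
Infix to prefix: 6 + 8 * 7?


'*' binds tighter: tree is (+ 6 (* 8 7))
Prefix: + 6 * 8 7


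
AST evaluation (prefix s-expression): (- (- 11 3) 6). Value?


Evaluate inner: (- 11 3) = 8
Evaluate root: (- 8 6) = 2
Result: 2


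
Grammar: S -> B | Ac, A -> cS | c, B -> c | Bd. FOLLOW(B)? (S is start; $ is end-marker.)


$ ∈ FOLLOW(S). For each A -> αBβ: add FIRST(β)\{ε} to FOLLOW(B); if β nullable, add FOLLOW(A).
FOLLOW(B) = {$, c, d}


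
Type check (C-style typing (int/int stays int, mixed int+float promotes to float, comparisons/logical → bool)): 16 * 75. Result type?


Operand types: int * int
Rule: mixed int/float promotes to float; int/int stays int
Result type: int


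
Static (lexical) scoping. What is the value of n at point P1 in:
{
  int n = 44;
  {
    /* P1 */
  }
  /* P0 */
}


P1's block does not declare n; resolves to the enclosing declaration at depth 0
n = 44


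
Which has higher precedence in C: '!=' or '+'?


'+' is additive (level 9); '!=' is equality (level 6)
Higher level binds tighter
'+' has higher precedence than '!='


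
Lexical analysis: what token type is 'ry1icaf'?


Pattern: letter/underscore followed by alphanumerics, not a keyword
Type: IDENTIFIER


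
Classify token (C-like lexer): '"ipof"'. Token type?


Pattern: double-quoted sequence
Type: STRING_LITERAL


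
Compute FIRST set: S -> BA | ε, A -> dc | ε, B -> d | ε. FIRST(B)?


Per alternative of B: FIRST(d) = {d}; FIRST(ε) = {ε}
FIRST(B) = {d, ε}


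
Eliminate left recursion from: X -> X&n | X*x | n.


Left-recursive alternatives: X&n, X*x; non-recursive: n
Introduce X': X -> nX', X' -> &nX' | *xX' | ε


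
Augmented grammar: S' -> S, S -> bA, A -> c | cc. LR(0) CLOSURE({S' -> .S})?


Start: S' -> .S
For each item with dot before a nonterminal B, add B -> .γ for every B-production
Closure: [S' -> .S, S -> .bA]


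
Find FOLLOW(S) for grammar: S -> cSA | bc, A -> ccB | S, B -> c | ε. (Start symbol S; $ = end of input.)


$ ∈ FOLLOW(S). For each A -> αBβ: add FIRST(β)\{ε} to FOLLOW(B); if β nullable, add FOLLOW(A).
FOLLOW(S) = {$, b, c}


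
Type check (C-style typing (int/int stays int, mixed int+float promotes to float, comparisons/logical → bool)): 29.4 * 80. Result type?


Operand types: float * int
Rule: mixed int/float promotes to float; int/int stays int
Result type: float


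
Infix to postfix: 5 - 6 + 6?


Left to right (same or higher precedence on left)
Postfix: 5 6 - 6 +


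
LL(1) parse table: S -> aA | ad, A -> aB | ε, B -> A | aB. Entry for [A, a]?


For [A, a]: 'a' ∈ FIRST(aB)
Entry: A -> aB


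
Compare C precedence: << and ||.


'<<' is shift (level 8); '||' is logical OR (level 1)
Higher level binds tighter
'<<' has higher precedence than '||'


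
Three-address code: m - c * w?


Break into single-operator statements:
t1 = c * w
t2 = m - t1


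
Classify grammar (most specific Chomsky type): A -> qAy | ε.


Single nonterminal LHS, but q^n y^n is not regular
Classification: Type 2 (Context-Free)


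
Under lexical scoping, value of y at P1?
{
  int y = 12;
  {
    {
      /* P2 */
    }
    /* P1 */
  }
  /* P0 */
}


P1's block does not declare y; resolves to the enclosing declaration at depth 0
y = 12


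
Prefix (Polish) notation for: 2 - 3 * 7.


'*' binds tighter: tree is (- 2 (* 3 7))
Prefix: - 2 * 3 7


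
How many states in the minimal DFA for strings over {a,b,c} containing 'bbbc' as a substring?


KMP-style automaton: 4 progress states + 1 absorbing accept = 5
Minimal DFA: 5 states


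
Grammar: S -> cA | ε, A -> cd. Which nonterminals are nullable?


A nonterminal is nullable iff some alternative derives ε (directly, or every symbol in it is nullable)
Nullable: {S}


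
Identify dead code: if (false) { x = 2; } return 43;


condition is constant false, so the whole block is unreachable
Dead: 'if (false) { x = 2; }'


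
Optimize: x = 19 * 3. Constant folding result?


19 * 3 = 57 at compile time
Optimized: x = 57


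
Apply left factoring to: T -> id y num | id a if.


Common prefix: 'id'
Factored: T -> id T', T' -> y num | a if


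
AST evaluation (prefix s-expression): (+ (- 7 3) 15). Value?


Evaluate inner: (- 7 3) = 4
Evaluate root: (+ 4 15) = 19
Result: 19


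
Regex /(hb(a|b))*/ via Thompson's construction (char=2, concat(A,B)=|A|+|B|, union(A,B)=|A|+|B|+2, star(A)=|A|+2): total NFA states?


Syntax tree has 4 char leaf(s), 1 union(s), 1 star(s)
chars contribute 4×2 = 8; each union adds +2; each star adds +2
Total: 8 + 2 + 2 = 12 states


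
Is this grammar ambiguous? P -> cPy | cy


balanced c^n…y^n: each string has a unique parse
Unambiguous


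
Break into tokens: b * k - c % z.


Scan left to right, longest-match per lexeme
Tokens: ID(b), OP(*), ID(k), OP(-), ID(c), OP(%), ID(z)


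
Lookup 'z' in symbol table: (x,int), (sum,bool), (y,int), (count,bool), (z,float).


Lookup 'z' → type float


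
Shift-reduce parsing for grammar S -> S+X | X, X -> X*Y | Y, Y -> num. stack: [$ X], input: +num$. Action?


lookahead ∉ {*} so X won't extend; reduce S -> X
Action: reduce (S -> X)


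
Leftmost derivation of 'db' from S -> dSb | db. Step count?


Derivation: S => db
Steps: 1


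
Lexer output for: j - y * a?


Scan left to right, longest-match per lexeme
Tokens: ID(j), OP(-), ID(y), OP(*), ID(a)


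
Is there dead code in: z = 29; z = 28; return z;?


first assignment to z is overwritten before any read
Dead: 'z = 29'


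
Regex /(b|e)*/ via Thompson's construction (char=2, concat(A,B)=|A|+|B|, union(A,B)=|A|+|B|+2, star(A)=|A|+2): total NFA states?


Syntax tree has 2 char leaf(s), 1 union(s), 1 star(s)
chars contribute 2×2 = 4; each union adds +2; each star adds +2
Total: 4 + 2 + 2 = 8 states


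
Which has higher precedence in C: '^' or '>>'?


'>>' is shift (level 8); '^' is bitwise XOR (level 4)
Higher level binds tighter
'>>' has higher precedence than '^'


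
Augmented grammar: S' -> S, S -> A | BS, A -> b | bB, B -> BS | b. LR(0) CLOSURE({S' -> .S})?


Start: S' -> .S
For each item with dot before a nonterminal B, add B -> .γ for every B-production
Closure: [S' -> .S, S -> .A, S -> .BS, A -> .b, A -> .bB, B -> .BS, B -> .b]


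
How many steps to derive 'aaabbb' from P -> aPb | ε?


Derivation: P => aPb => aaPbb => aaaPbbb => aaabbb
Steps: 4


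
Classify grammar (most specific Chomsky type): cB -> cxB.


LHS has context (more than one symbol) and |LHS| ≤ |RHS|
Classification: Type 1 (Context-Sensitive)


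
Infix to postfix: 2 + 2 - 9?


Left to right (same or higher precedence on left)
Postfix: 2 2 + 9 -


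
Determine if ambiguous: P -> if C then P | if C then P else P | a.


dangling else: 'if C then if C then a else a' parses two ways
Ambiguous


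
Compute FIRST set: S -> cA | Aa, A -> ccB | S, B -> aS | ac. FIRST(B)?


Per alternative of B: FIRST(aS) = {a}; FIRST(ac) = {a}
FIRST(B) = {a}


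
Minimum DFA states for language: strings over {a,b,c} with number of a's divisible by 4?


Track (count of a) mod 4: states 0..3, accept at 0
Minimal DFA: 4 states


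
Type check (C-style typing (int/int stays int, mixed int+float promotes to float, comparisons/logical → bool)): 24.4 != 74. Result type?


Operand types: float != int
Rule: comparison yields bool
Result type: bool


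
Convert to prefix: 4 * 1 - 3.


left-to-right (same/higher precedence on left): tree is (- (* 4 1) 3)
Prefix: - * 4 1 3


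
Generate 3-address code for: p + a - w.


Break into single-operator statements:
t1 = p + a
t2 = t1 - w


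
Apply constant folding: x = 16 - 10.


16 - 10 = 6 at compile time
Optimized: x = 6


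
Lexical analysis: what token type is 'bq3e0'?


Pattern: letter/underscore followed by alphanumerics, not a keyword
Type: IDENTIFIER


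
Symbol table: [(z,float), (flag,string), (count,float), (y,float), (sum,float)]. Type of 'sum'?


Lookup 'sum' → type float


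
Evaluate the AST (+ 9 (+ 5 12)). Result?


Evaluate inner: (+ 5 12) = 17
Evaluate root: (+ 9 17) = 26
Result: 26


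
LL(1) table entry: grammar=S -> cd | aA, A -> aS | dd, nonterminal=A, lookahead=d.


For [A, d]: 'd' ∈ FIRST(dd)
Entry: A -> dd


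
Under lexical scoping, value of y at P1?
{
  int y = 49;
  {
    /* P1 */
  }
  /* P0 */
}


P1's block does not declare y; resolves to the enclosing declaration at depth 0
y = 49


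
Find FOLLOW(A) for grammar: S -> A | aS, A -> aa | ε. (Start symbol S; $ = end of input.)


$ ∈ FOLLOW(S). For each A -> αBβ: add FIRST(β)\{ε} to FOLLOW(B); if β nullable, add FOLLOW(A).
FOLLOW(A) = {$}


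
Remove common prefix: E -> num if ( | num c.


Common prefix: 'num'
Factored: E -> num E', E' -> if ( | c


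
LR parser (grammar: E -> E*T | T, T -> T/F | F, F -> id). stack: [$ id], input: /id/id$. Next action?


'id' on top is the handle for F -> id
Action: reduce (F -> id)


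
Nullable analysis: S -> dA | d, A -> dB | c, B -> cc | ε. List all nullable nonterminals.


A nonterminal is nullable iff some alternative derives ε (directly, or every symbol in it is nullable)
Nullable: {B}


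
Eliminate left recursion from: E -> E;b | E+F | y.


Left-recursive alternatives: E;b, E+F; non-recursive: y
Introduce E': E -> yE', E' -> ;bE' | +FE' | ε


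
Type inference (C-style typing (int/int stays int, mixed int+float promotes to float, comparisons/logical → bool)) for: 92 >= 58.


Operand types: int >= int
Rule: comparison yields bool
Result type: bool


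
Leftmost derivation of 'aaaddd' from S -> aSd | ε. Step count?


Derivation: S => aSd => aaSdd => aaaSddd => aaaddd
Steps: 4


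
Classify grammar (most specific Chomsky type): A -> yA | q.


Right-linear: every RHS is a terminal or a terminal followed by one nonterminal
Classification: Type 3 (Regular)


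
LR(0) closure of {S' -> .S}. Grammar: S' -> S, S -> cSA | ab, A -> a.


Start: S' -> .S
For each item with dot before a nonterminal B, add B -> .γ for every B-production
Closure: [S' -> .S, S -> .cSA, S -> .ab]


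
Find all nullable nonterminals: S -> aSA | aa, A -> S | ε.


A nonterminal is nullable iff some alternative derives ε (directly, or every symbol in it is nullable)
Nullable: {A}


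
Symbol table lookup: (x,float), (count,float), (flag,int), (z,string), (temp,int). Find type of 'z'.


Lookup 'z' → type string


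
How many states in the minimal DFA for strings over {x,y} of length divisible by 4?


Track length mod 4: states 0..3, accept at 0
Minimal DFA: 4 states


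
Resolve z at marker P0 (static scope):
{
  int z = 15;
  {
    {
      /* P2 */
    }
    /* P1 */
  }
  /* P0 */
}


z declared in the same block as P0
z = 15


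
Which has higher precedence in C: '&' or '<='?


'<=' is relational (level 7); '&' is bitwise AND (level 5)
Higher level binds tighter
'<=' has higher precedence than '&'


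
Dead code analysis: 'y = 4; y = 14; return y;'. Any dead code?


first assignment to y is overwritten before any read
Dead: 'y = 4'


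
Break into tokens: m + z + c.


Scan left to right, longest-match per lexeme
Tokens: ID(m), OP(+), ID(z), OP(+), ID(c)


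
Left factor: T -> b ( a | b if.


Common prefix: 'b'
Factored: T -> b T', T' -> ( a | if


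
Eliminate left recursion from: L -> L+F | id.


Left-recursive alternatives: L+F; non-recursive: id
Introduce L': L -> idL', L' -> +FL' | ε


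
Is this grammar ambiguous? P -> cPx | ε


balanced c^n…x^n: each string has a unique parse
Unambiguous


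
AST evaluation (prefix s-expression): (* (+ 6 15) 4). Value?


Evaluate inner: (+ 6 15) = 21
Evaluate root: (* 21 4) = 84
Result: 84


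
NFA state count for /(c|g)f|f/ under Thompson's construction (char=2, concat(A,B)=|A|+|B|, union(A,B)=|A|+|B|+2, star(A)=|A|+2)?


Syntax tree has 4 char leaf(s), 2 union(s), 0 star(s)
chars contribute 4×2 = 8; each union adds +2; each star adds +2
Total: 8 + 4 + 0 = 12 states


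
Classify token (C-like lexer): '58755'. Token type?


Pattern: digits only
Type: INTEGER_LITERAL


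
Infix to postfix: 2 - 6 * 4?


* has higher precedence, evaluate 6*4 first
Postfix: 2 6 4 * -


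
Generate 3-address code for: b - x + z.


Break into single-operator statements:
t1 = b - x
t2 = t1 + z


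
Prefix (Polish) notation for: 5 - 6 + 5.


left-to-right (same/higher precedence on left): tree is (+ (- 5 6) 5)
Prefix: + - 5 6 5


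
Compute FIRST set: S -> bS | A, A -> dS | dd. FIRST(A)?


Per alternative of A: FIRST(dS) = {d}; FIRST(dd) = {d}
FIRST(A) = {d}


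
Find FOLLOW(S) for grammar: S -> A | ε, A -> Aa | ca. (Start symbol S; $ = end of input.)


$ ∈ FOLLOW(S). For each A -> αBβ: add FIRST(β)\{ε} to FOLLOW(B); if β nullable, add FOLLOW(A).
FOLLOW(S) = {$}


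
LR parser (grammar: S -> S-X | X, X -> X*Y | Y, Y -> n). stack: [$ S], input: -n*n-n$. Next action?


shift '-' to continue S -> S-X
Action: shift


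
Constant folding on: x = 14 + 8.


14 + 8 = 22 at compile time
Optimized: x = 22


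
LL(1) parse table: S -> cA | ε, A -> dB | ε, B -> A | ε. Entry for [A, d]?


For [A, d]: 'd' ∈ FIRST(dB)
Entry: A -> dB


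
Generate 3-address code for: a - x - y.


Break into single-operator statements:
t1 = a - x
t2 = t1 - y


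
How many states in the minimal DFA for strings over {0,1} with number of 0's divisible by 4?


Track (count of 0) mod 4: states 0..3, accept at 0
Minimal DFA: 4 states


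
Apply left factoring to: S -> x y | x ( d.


Common prefix: 'x'
Factored: S -> x S', S' -> y | ( d


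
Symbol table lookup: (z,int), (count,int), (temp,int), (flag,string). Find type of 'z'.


Lookup 'z' → type int


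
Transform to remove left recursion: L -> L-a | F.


Left-recursive alternatives: L-a; non-recursive: F
Introduce L': L -> FL', L' -> -aL' | ε


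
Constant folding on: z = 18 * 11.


18 * 11 = 198 at compile time
Optimized: z = 198


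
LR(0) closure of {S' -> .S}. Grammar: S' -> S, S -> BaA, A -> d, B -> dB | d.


Start: S' -> .S
For each item with dot before a nonterminal B, add B -> .γ for every B-production
Closure: [S' -> .S, S -> .BaA, B -> .dB, B -> .d]


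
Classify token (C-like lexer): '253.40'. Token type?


Pattern: digits with a decimal point
Type: FLOAT_LITERAL


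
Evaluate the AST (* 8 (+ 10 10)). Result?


Evaluate inner: (+ 10 10) = 20
Evaluate root: (* 8 20) = 160
Result: 160


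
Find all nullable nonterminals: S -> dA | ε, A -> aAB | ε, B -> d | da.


A nonterminal is nullable iff some alternative derives ε (directly, or every symbol in it is nullable)
Nullable: {A, S}


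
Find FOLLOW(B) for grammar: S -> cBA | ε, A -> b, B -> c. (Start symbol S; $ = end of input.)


$ ∈ FOLLOW(S). For each A -> αBβ: add FIRST(β)\{ε} to FOLLOW(B); if β nullable, add FOLLOW(A).
FOLLOW(B) = {b}


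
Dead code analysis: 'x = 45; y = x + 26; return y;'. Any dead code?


x is read by y's definition; y is returned
No dead code


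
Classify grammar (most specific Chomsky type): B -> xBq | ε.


Single nonterminal LHS, but x^n q^n is not regular
Classification: Type 2 (Context-Free)


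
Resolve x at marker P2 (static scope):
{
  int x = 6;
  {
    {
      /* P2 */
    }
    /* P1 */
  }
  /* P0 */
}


P2's block does not declare x; resolves to the enclosing declaration at depth 0
x = 6


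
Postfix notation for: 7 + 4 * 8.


* has higher precedence, evaluate 4*8 first
Postfix: 7 4 8 * +


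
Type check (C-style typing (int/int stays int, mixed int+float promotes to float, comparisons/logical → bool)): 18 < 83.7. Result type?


Operand types: int < float
Rule: comparison yields bool
Result type: bool


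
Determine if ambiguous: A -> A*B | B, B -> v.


precedence layered via separate nonterminal B: deterministic
Unambiguous


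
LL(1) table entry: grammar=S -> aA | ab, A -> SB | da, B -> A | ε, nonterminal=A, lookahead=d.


For [A, d]: 'd' ∈ FIRST(da)
Entry: A -> da


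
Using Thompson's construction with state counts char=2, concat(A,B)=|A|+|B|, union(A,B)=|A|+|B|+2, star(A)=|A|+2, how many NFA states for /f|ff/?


Syntax tree has 3 char leaf(s), 1 union(s), 0 star(s)
chars contribute 3×2 = 6; each union adds +2; each star adds +2
Total: 6 + 2 + 0 = 8 states


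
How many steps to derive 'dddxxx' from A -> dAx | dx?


Derivation: A => dAx => ddAxx => dddxxx
Steps: 3


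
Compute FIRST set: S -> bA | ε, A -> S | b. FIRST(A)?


Per alternative of A: FIRST(S) = {b, ε}; FIRST(b) = {b}
FIRST(A) = {b, ε}


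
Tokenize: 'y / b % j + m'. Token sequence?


Scan left to right, longest-match per lexeme
Tokens: ID(y), OP(/), ID(b), OP(%), ID(j), OP(+), ID(m)


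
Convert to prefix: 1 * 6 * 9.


left-to-right (same/higher precedence on left): tree is (* (* 1 6) 9)
Prefix: * * 1 6 9


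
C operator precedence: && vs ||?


'&&' is logical AND (level 2); '||' is logical OR (level 1)
Higher level binds tighter
'&&' has higher precedence than '||'


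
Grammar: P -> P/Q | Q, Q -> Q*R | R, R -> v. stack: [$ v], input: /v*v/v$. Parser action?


'v' on top is the handle for R -> v
Action: reduce (R -> v)


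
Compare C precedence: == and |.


'==' is equality (level 6); '|' is bitwise OR (level 3)
Higher level binds tighter
'==' has higher precedence than '|'


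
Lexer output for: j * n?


Scan left to right, longest-match per lexeme
Tokens: ID(j), OP(*), ID(n)


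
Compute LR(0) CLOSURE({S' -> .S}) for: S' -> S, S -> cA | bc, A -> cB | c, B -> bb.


Start: S' -> .S
For each item with dot before a nonterminal B, add B -> .γ for every B-production
Closure: [S' -> .S, S -> .cA, S -> .bc]


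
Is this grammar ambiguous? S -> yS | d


right-linear, alternatives start with distinct terminals 'y' vs 'd': unique leftmost derivation
Unambiguous


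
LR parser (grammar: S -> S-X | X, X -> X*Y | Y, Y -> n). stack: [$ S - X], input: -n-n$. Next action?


handle 'S-X' on top; lookahead ∈ FOLLOW(S) = {-, $}
Action: reduce (S -> S-X)


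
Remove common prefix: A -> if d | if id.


Common prefix: 'if'
Factored: A -> if A', A' -> d | id


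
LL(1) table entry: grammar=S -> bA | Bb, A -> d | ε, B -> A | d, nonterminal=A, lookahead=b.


For [A, b]: ε is nullable and 'b' ∈ FOLLOW(A)
Entry: A -> ε


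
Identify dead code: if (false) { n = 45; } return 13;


condition is constant false, so the whole block is unreachable
Dead: 'if (false) { n = 45; }'


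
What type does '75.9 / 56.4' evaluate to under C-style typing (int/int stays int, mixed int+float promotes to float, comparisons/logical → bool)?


Operand types: float / float
Rule: mixed int/float promotes to float; int/int stays int
Result type: float


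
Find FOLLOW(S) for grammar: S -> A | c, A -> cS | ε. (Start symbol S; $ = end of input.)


$ ∈ FOLLOW(S). For each A -> αBβ: add FIRST(β)\{ε} to FOLLOW(B); if β nullable, add FOLLOW(A).
FOLLOW(S) = {$}


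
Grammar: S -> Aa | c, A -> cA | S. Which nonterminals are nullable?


A nonterminal is nullable iff some alternative derives ε (directly, or every symbol in it is nullable)
Nullable: {}


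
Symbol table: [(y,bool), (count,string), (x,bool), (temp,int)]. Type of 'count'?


Lookup 'count' → type string


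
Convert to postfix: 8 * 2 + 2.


Left to right (same or higher precedence on left)
Postfix: 8 2 * 2 +


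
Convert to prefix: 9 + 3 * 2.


'*' binds tighter: tree is (+ 9 (* 3 2))
Prefix: + 9 * 3 2


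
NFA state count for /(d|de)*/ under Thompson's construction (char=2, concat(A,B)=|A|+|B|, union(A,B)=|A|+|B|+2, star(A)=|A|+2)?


Syntax tree has 3 char leaf(s), 1 union(s), 1 star(s)
chars contribute 3×2 = 6; each union adds +2; each star adds +2
Total: 6 + 2 + 2 = 10 states


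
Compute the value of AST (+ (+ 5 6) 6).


Evaluate inner: (+ 5 6) = 11
Evaluate root: (+ 11 6) = 17
Result: 17


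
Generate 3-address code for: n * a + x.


Break into single-operator statements:
t1 = n * a
t2 = t1 + x


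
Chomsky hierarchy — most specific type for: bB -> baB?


LHS has context (more than one symbol) and |LHS| ≤ |RHS|
Classification: Type 1 (Context-Sensitive)


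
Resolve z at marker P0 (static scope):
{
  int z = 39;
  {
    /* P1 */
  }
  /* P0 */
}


z declared in the same block as P0
z = 39


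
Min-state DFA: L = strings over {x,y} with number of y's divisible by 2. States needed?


Track (count of y) mod 2: states 0..1, accept at 0
Minimal DFA: 2 states


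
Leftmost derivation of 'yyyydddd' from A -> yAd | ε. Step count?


Derivation: A => yAd => yyAdd => yyyAddd => yyyyAdddd => yyyydddd
Steps: 5


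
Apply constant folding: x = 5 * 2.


5 * 2 = 10 at compile time
Optimized: x = 10


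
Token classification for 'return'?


Pattern: reserved word
Type: KEYWORD


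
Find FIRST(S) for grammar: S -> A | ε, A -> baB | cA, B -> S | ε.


Per alternative of S: FIRST(A) = {b, c}; FIRST(ε) = {ε}
FIRST(S) = {b, c, ε}


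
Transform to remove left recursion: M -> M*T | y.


Left-recursive alternatives: M*T; non-recursive: y
Introduce M': M -> yM', M' -> *TM' | ε


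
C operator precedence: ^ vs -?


'-' is additive (level 9); '^' is bitwise XOR (level 4)
Higher level binds tighter
'-' has higher precedence than '^'


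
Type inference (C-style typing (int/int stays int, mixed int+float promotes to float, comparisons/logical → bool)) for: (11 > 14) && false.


Operand types: bool && bool
Rule: logical operators take bool operands and yield bool
Result type: bool


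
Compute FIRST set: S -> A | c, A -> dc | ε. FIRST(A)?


Per alternative of A: FIRST(dc) = {d}; FIRST(ε) = {ε}
FIRST(A) = {d, ε}


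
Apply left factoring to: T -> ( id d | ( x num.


Common prefix: '('
Factored: T -> ( T', T' -> id d | x num


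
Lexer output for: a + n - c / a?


Scan left to right, longest-match per lexeme
Tokens: ID(a), OP(+), ID(n), OP(-), ID(c), OP(/), ID(a)


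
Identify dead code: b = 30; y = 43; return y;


b is assigned but never read
Dead: 'b = 30'


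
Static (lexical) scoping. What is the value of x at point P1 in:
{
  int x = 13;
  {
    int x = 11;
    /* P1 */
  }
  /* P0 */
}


x declared in the same block as P1
x = 11
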